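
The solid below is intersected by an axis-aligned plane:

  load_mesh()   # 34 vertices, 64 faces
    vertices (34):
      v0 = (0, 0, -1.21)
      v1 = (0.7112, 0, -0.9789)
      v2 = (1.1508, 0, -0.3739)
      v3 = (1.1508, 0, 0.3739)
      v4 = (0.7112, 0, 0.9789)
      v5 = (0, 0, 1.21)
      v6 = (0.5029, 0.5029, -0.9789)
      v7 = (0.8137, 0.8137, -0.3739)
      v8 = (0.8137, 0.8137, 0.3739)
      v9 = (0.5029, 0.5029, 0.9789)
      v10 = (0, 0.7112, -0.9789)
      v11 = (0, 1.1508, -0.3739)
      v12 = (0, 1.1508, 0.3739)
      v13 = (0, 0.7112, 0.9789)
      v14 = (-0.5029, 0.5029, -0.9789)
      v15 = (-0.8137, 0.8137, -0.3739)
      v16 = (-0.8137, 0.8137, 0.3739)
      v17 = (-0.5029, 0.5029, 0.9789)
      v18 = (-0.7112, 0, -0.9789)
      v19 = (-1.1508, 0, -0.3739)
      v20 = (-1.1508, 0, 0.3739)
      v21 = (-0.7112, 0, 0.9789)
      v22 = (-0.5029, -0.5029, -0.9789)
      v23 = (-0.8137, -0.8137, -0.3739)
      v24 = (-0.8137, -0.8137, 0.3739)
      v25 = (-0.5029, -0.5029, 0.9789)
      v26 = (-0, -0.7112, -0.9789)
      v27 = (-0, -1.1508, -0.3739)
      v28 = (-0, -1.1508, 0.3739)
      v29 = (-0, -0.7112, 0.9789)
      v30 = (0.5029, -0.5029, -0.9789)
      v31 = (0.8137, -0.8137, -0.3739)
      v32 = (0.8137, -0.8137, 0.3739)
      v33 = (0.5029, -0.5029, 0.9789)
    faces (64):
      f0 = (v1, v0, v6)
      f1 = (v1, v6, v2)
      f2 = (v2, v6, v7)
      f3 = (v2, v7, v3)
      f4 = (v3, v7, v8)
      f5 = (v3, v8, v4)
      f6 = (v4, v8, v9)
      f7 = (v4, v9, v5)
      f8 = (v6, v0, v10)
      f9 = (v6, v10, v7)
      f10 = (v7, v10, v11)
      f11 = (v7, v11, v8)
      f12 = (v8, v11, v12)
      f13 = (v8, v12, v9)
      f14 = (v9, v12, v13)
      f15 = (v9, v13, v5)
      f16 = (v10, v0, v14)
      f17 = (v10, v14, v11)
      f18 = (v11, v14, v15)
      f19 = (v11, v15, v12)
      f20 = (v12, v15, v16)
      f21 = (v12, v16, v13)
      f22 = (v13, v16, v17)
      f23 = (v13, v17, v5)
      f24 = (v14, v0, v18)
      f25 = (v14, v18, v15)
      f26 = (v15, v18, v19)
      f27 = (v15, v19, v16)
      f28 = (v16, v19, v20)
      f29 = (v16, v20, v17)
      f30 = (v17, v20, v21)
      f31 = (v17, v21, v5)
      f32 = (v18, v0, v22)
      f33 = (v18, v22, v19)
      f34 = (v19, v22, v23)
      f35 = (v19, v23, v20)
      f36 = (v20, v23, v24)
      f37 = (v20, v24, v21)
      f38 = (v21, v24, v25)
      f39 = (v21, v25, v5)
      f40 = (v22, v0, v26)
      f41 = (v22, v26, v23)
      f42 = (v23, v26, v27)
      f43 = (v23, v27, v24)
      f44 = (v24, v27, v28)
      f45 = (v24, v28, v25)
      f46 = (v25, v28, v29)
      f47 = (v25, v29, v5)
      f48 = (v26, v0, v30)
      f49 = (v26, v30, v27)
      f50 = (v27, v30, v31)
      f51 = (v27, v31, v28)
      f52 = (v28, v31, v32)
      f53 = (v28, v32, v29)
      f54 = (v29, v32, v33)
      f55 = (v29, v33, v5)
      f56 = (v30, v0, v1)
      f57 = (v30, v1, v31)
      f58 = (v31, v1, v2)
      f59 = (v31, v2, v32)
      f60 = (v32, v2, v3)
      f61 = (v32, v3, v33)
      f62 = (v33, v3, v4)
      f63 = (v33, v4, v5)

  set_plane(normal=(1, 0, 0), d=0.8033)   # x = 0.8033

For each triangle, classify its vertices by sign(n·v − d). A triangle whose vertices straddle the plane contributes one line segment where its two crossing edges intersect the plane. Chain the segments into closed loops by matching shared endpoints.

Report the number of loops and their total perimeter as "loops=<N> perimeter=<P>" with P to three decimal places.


loops=1 perimeter=5.294

Straddling triangles (18 of 64):
  (v1,v6,v2) [--+] → (0.8033, 0.26973, -0.698391)–(0.8033, 0, -0.852147)  len=0.3105
  (v2,v6,v7) [+-+] → (0.8033, 0.26973, -0.698391)–(0.8033, 0.8033, -0.394145)  len=0.6142
  (v3,v8,v4) [++-] → (0.8033, 0.731139, 0.435285)–(0.8033, 0, 0.852147)  len=0.8416
  (v4,v8,v9) [-+-] → (0.8033, 0.731139, 0.435285)–(0.8033, 0.8033, 0.394145)  len=0.0831
  (v6,v10,v7) [--+] → (0.8033, 0.81239, -0.381633)–(0.8033, 0.8033, -0.394145)  len=0.0155
  (v7,v10,v11) [+--] → (0.8033, 0.81239, -0.381633)–(0.8033, 0.818009, -0.3739)  len=0.0096
  (v7,v11,v8) [+-+] → (0.8033, 0.818009, -0.3739)–(0.8033, 0.818009, 0.364342)  len=0.7382
  (v8,v11,v12) [+--] → (0.8033, 0.818009, 0.364342)–(0.8033, 0.818009, 0.3739)  len=0.0096
  (v8,v12,v9) [+--] → (0.8033, 0.818009, 0.3739)–(0.8033, 0.8033, 0.394145)  len=0.0250
  (v27,v30,v31) [--+] → (0.8033, -0.8033, -0.394145)–(0.8033, -0.818009, -0.3739)  len=0.0250
  (v27,v31,v28) [-+-] → (0.8033, -0.818009, -0.3739)–(0.8033, -0.818009, -0.364342)  len=0.0096
  (v28,v31,v32) [-++] → (0.8033, -0.818009, -0.364342)–(0.8033, -0.818009, 0.3739)  len=0.7382
  (v28,v32,v29) [-+-] → (0.8033, -0.818009, 0.3739)–(0.8033, -0.81239, 0.381633)  len=0.0096
  (v29,v32,v33) [-+-] → (0.8033, -0.81239, 0.381633)–(0.8033, -0.8033, 0.394145)  len=0.0155
  (v30,v1,v31) [--+] → (0.8033, -0.731139, -0.435285)–(0.8033, -0.8033, -0.394145)  len=0.0831
  (v31,v1,v2) [+-+] → (0.8033, -0.731139, -0.435285)–(0.8033, 0, -0.852147)  len=0.8416
  (v32,v3,v33) [++-] → (0.8033, -0.26973, 0.698391)–(0.8033, -0.8033, 0.394145)  len=0.6142
  (v33,v3,v4) [-+-] → (0.8033, -0.26973, 0.698391)–(0.8033, 0, 0.852147)  len=0.3105

Chained into 1 loop(s):
  loop 1: 18 segments, perimeter = 5.2945
Total perimeter = 5.294


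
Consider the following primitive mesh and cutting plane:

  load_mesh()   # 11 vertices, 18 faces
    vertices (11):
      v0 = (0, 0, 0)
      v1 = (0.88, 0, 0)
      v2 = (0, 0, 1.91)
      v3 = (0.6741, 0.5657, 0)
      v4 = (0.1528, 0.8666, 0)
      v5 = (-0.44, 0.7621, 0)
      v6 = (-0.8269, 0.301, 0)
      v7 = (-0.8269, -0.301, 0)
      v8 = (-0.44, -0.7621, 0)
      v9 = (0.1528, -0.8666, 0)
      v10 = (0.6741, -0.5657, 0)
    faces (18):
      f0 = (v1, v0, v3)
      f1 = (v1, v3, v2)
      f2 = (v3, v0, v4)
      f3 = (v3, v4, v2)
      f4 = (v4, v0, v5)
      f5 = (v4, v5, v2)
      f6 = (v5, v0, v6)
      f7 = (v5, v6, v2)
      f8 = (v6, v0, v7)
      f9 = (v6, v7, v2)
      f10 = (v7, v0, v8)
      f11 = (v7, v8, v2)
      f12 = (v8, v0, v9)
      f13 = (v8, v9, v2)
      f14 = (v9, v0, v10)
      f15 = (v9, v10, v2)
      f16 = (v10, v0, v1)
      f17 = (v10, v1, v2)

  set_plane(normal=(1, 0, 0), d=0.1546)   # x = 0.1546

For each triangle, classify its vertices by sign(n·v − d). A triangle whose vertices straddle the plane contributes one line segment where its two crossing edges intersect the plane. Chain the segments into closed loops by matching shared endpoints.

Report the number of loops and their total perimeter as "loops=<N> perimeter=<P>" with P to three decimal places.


loops=1 perimeter=5.353

Straddling triangles (8 of 18):
  (v1,v0,v3) [+-+] → (0.1546, 0, 0)–(0.1546, 0.129739, 0)  len=0.1297
  (v1,v3,v2) [++-] → (0.1546, 0.129739, 1.47196)–(0.1546, 0, 1.57445)  len=0.1653
  (v3,v0,v4) [+--] → (0.1546, 0.129739, 0)–(0.1546, 0.865561, 0)  len=0.7358
  (v3,v4,v2) [+--] → (0.1546, 0.865561, 0)–(0.1546, 0.129739, 1.47196)  len=1.6456
  (v9,v0,v10) [--+] → (0.1546, -0.129739, 0)–(0.1546, -0.865561, 0)  len=0.7358
  (v9,v10,v2) [-+-] → (0.1546, -0.865561, 0)–(0.1546, -0.129739, 1.47196)  len=1.6456
  (v10,v0,v1) [+-+] → (0.1546, -0.129739, 0)–(0.1546, 0, 0)  len=0.1297
  (v10,v1,v2) [++-] → (0.1546, 0, 1.57445)–(0.1546, -0.129739, 1.47196)  len=0.1653

Chained into 1 loop(s):
  loop 1: 8 segments, perimeter = 5.3531
Total perimeter = 5.353


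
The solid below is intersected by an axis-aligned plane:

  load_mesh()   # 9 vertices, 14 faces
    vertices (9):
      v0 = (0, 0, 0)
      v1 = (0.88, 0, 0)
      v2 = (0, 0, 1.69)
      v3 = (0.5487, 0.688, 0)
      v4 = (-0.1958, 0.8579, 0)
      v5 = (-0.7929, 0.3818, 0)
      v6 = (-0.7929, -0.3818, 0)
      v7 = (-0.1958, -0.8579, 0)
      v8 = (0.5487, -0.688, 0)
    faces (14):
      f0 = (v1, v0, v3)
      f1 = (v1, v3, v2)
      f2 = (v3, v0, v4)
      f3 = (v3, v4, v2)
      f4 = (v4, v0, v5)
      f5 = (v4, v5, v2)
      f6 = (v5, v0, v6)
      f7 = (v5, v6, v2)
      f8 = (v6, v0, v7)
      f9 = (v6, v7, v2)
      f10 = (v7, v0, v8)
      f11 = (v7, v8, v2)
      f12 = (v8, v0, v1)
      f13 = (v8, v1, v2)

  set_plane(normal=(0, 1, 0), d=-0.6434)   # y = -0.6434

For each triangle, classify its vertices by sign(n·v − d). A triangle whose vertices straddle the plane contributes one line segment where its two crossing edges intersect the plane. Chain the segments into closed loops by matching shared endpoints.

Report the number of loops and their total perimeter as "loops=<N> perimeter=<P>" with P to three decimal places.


loops=1 perimeter=2.418

Straddling triangles (6 of 14):
  (v6,v0,v7) [++-] → (-0.146844, -0.6434, 0)–(-0.464815, -0.6434, 0)  len=0.3180
  (v6,v7,v2) [+-+] → (-0.464815, -0.6434, 0)–(-0.146844, -0.6434, 0.422549)  len=0.5288
  (v7,v0,v8) [-+-] → (-0.146844, -0.6434, 0)–(0.51313, -0.6434, 0)  len=0.6600
  (v7,v8,v2) [--+] → (0.51313, -0.6434, 0.109555)–(-0.146844, -0.6434, 0.422549)  len=0.7304
  (v8,v0,v1) [-++] → (0.51313, -0.6434, 0)–(0.570177, -0.6434, 0)  len=0.0570
  (v8,v1,v2) [-++] → (0.570177, -0.6434, 0)–(0.51313, -0.6434, 0.109555)  len=0.1235

Chained into 1 loop(s):
  loop 1: 6 segments, perimeter = 2.4178
Total perimeter = 2.418


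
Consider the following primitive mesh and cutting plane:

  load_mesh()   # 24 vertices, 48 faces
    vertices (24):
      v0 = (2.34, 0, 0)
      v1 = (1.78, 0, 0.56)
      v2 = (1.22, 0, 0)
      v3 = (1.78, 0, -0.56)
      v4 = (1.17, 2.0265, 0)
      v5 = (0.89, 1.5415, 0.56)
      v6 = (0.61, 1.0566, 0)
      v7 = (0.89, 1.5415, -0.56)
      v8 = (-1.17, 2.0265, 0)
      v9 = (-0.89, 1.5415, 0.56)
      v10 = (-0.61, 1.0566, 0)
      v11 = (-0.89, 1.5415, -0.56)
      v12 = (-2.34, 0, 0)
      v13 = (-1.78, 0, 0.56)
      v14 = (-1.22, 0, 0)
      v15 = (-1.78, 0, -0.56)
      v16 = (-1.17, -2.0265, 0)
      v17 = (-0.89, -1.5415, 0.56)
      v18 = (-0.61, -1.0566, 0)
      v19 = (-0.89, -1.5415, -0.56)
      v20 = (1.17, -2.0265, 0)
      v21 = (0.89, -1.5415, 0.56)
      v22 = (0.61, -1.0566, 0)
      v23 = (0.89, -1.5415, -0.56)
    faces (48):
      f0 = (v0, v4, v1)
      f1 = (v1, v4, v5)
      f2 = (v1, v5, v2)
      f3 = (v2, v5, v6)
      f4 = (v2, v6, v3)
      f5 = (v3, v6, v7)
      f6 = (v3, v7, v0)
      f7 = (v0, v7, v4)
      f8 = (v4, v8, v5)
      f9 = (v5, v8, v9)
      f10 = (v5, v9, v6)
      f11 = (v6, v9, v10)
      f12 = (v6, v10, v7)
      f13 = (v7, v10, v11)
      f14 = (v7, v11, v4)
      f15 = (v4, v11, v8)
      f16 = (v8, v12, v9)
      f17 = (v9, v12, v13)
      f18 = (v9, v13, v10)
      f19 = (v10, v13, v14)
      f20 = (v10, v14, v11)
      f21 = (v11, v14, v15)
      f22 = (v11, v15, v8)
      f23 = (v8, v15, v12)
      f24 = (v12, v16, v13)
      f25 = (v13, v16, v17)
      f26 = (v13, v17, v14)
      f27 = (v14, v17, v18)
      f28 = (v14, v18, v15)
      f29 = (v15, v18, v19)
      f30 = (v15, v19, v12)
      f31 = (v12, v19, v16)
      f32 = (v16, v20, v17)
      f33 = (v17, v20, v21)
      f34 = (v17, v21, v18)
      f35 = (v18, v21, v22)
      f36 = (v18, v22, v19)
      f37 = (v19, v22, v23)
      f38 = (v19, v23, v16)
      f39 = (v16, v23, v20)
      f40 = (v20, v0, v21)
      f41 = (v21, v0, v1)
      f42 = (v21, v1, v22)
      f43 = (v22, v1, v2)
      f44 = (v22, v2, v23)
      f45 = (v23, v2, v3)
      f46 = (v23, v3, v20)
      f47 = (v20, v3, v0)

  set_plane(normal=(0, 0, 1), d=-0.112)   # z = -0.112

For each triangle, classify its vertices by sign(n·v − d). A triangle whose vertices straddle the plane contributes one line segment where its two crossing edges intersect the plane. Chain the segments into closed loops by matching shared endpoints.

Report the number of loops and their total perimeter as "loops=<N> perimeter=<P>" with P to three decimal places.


loops=2 perimeter=21.360

Straddling triangles (24 of 48):
  (v2,v6,v3) [++-] → (0.844, 0.84528, -0.112)–(1.332, 0, -0.112)  len=0.9760
  (v3,v6,v7) [-+-] → (0.844, 0.84528, -0.112)–(0.666, 1.15358, -0.112)  len=0.3560
  (v3,v7,v0) [--+] → (2.05, 0.3083, -0.112)–(2.228, 0, -0.112)  len=0.3560
  (v0,v7,v4) [+-+] → (2.05, 0.3083, -0.112)–(1.114, 1.9295, -0.112)  len=1.8720
  (v6,v10,v7) [++-] → (-0.31, 1.15358, -0.112)–(0.666, 1.15358, -0.112)  len=0.9760
  (v7,v10,v11) [-+-] → (-0.31, 1.15358, -0.112)–(-0.666, 1.15358, -0.112)  len=0.3560
  (v7,v11,v4) [--+] → (0.758, 1.9295, -0.112)–(1.114, 1.9295, -0.112)  len=0.3560
  (v4,v11,v8) [+-+] → (0.758, 1.9295, -0.112)–(-1.114, 1.9295, -0.112)  len=1.8720
  (v10,v14,v11) [++-] → (-1.154, 0.3083, -0.112)–(-0.666, 1.15358, -0.112)  len=0.9760
  (v11,v14,v15) [-+-] → (-1.154, 0.3083, -0.112)–(-1.332, 0, -0.112)  len=0.3560
  (v11,v15,v8) [--+] → (-1.292, 1.6212, -0.112)–(-1.114, 1.9295, -0.112)  len=0.3560
  (v8,v15,v12) [+-+] → (-1.292, 1.6212, -0.112)–(-2.228, 0, -0.112)  len=1.8720
  (v14,v18,v15) [++-] → (-0.844, -0.84528, -0.112)–(-1.332, 0, -0.112)  len=0.9760
  (v15,v18,v19) [-+-] → (-0.844, -0.84528, -0.112)–(-0.666, -1.15358, -0.112)  len=0.3560
  (v15,v19,v12) [--+] → (-2.05, -0.3083, -0.112)–(-2.228, 0, -0.112)  len=0.3560
  (v12,v19,v16) [+-+] → (-2.05, -0.3083, -0.112)–(-1.114, -1.9295, -0.112)  len=1.8720
  (v18,v22,v19) [++-] → (0.31, -1.15358, -0.112)–(-0.666, -1.15358, -0.112)  len=0.9760
  (v19,v22,v23) [-+-] → (0.31, -1.15358, -0.112)–(0.666, -1.15358, -0.112)  len=0.3560
  (v19,v23,v16) [--+] → (-0.758, -1.9295, -0.112)–(-1.114, -1.9295, -0.112)  len=0.3560
  (v16,v23,v20) [+-+] → (-0.758, -1.9295, -0.112)–(1.114, -1.9295, -0.112)  len=1.8720
  (v22,v2,v23) [++-] → (1.154, -0.3083, -0.112)–(0.666, -1.15358, -0.112)  len=0.9760
  (v23,v2,v3) [-+-] → (1.154, -0.3083, -0.112)–(1.332, 0, -0.112)  len=0.3560
  (v23,v3,v20) [--+] → (1.292, -1.6212, -0.112)–(1.114, -1.9295, -0.112)  len=0.3560
  (v20,v3,v0) [+-+] → (1.292, -1.6212, -0.112)–(2.228, 0, -0.112)  len=1.8720

Chained into 2 loop(s):
  loop 1: 12 segments, perimeter = 7.9921
  loop 2: 12 segments, perimeter = 13.3680
Total perimeter = 21.360


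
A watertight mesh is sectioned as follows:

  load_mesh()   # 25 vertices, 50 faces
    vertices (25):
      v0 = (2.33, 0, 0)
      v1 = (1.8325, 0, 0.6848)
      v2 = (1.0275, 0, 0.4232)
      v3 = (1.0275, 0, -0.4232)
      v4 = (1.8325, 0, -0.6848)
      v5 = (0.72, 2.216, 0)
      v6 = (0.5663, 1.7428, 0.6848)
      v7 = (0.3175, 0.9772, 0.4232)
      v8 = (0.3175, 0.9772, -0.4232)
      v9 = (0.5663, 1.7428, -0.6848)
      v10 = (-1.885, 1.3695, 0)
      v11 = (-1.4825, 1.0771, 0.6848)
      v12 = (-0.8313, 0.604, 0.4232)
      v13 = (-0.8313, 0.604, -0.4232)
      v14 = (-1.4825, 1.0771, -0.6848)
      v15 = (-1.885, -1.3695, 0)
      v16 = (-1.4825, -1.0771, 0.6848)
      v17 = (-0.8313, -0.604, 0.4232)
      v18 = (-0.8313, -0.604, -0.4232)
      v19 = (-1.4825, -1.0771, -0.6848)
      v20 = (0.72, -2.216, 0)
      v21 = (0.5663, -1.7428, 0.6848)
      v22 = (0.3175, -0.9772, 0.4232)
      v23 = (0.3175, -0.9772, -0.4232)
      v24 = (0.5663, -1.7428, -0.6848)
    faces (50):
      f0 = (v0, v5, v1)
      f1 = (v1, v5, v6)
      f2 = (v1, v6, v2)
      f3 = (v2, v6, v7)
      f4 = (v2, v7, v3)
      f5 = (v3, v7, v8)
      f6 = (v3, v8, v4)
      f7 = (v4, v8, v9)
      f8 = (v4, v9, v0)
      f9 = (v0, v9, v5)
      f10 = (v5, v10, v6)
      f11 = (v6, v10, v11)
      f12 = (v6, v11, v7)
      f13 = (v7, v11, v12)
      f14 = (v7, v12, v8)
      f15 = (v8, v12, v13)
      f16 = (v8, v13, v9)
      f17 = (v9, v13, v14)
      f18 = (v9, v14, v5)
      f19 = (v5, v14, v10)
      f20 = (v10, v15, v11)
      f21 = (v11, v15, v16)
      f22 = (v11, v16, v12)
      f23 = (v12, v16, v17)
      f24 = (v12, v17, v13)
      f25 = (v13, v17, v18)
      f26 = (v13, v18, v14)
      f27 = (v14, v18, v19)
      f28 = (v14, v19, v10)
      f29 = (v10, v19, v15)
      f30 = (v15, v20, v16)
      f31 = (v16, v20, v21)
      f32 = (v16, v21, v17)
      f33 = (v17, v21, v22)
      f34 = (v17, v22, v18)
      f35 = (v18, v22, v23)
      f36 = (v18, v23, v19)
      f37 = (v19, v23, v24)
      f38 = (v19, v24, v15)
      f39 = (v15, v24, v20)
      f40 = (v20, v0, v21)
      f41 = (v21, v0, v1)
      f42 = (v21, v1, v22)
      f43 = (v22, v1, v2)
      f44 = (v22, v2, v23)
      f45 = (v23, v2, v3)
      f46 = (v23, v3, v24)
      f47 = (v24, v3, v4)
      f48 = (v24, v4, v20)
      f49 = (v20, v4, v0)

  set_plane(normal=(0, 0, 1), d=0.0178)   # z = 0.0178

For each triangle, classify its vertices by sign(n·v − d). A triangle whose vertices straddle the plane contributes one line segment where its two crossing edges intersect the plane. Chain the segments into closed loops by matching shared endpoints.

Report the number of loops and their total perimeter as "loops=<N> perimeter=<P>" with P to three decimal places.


loops=2 perimeter=19.659

Straddling triangles (20 of 50):
  (v0,v5,v1) [--+] → (0.748917, 2.1584, 0.0178)–(2.31707, 0, 0.0178)  len=2.6679
  (v1,v5,v6) [+-+] → (0.748917, 2.1584, 0.0178)–(0.716005, 2.2037, 0.0178)  len=0.0560
  (v2,v7,v3) [++-] → (0.657569, 0.509151, 0.0178)–(1.0275, 0, 0.0178)  len=0.6294
  (v3,v7,v8) [-+-] → (0.657569, 0.509151, 0.0178)–(0.3175, 0.9772, 0.0178)  len=0.5785
  (v5,v10,v6) [--+] → (-1.82128, 1.3792, 0.0178)–(0.716005, 2.2037, 0.0178)  len=2.6679
  (v6,v10,v11) [+-+] → (-1.82128, 1.3792, 0.0178)–(-1.87454, 1.3619, 0.0178)  len=0.0560
  (v7,v12,v8) [++-] → (-0.28106, 0.782752, 0.0178)–(0.3175, 0.9772, 0.0178)  len=0.6294
  (v8,v12,v13) [-+-] → (-0.28106, 0.782752, 0.0178)–(-0.8313, 0.604, 0.0178)  len=0.5785
  (v10,v15,v11) [--+] → (-1.87454, -1.30591, 0.0178)–(-1.87454, 1.3619, 0.0178)  len=2.6678
  (v11,v15,v16) [+-+] → (-1.87454, -1.30591, 0.0178)–(-1.87454, -1.3619, 0.0178)  len=0.0560
  (v12,v17,v13) [++-] → (-0.8313, -0.0254045, 0.0178)–(-0.8313, 0.604, 0.0178)  len=0.6294
  (v13,v17,v18) [-+-] → (-0.8313, -0.0254045, 0.0178)–(-0.8313, -0.604, 0.0178)  len=0.5786
  (v15,v20,v16) [--+] → (0.66275, -2.1864, 0.0178)–(-1.87454, -1.3619, 0.0178)  len=2.6679
  (v16,v20,v21) [+-+] → (0.66275, -2.1864, 0.0178)–(0.716005, -2.2037, 0.0178)  len=0.0560
  (v17,v22,v18) [++-] → (-0.23274, -0.798448, 0.0178)–(-0.8313, -0.604, 0.0178)  len=0.6294
  (v18,v22,v23) [-+-] → (-0.23274, -0.798448, 0.0178)–(0.3175, -0.9772, 0.0178)  len=0.5785
  (v20,v0,v21) [--+] → (2.28416, -0.0453006, 0.0178)–(0.716005, -2.2037, 0.0178)  len=2.6679
  (v21,v0,v1) [+-+] → (2.28416, -0.0453006, 0.0178)–(2.31707, 0, 0.0178)  len=0.0560
  (v22,v2,v23) [++-] → (0.687431, -0.468049, 0.0178)–(0.3175, -0.9772, 0.0178)  len=0.6294
  (v23,v2,v3) [-+-] → (0.687431, -0.468049, 0.0178)–(1.0275, 0, 0.0178)  len=0.5785

Chained into 2 loop(s):
  loop 1: 10 segments, perimeter = 13.6194
  loop 2: 10 segments, perimeter = 6.0396
Total perimeter = 19.659


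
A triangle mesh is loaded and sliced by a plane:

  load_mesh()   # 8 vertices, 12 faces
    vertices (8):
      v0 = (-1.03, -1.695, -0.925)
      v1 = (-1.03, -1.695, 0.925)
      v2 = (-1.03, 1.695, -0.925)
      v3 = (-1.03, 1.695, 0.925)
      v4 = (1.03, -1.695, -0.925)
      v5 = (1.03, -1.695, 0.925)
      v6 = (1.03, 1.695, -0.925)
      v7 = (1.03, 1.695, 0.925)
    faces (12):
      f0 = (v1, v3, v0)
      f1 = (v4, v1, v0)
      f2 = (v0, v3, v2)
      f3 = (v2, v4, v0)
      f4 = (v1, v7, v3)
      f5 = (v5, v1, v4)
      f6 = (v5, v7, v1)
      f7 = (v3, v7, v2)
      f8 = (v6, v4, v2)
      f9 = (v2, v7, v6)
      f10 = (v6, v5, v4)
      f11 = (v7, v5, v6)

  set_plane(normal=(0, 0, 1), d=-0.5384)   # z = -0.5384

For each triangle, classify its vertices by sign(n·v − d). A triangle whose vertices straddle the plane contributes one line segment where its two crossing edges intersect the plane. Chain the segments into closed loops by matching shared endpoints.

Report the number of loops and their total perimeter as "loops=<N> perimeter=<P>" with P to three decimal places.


loops=1 perimeter=10.900

Straddling triangles (8 of 12):
  (v1,v3,v0) [++-] → (-1.03, -0.986582, -0.5384)–(-1.03, -1.695, -0.5384)  len=0.7084
  (v4,v1,v0) [-+-] → (0.599516, -1.695, -0.5384)–(-1.03, -1.695, -0.5384)  len=1.6295
  (v0,v3,v2) [-+-] → (-1.03, -0.986582, -0.5384)–(-1.03, 1.695, -0.5384)  len=2.6816
  (v5,v1,v4) [++-] → (0.599516, -1.695, -0.5384)–(1.03, -1.695, -0.5384)  len=0.4305
  (v3,v7,v2) [++-] → (-0.599516, 1.695, -0.5384)–(-1.03, 1.695, -0.5384)  len=0.4305
  (v2,v7,v6) [-+-] → (-0.599516, 1.695, -0.5384)–(1.03, 1.695, -0.5384)  len=1.6295
  (v6,v5,v4) [-+-] → (1.03, 0.986582, -0.5384)–(1.03, -1.695, -0.5384)  len=2.6816
  (v7,v5,v6) [++-] → (1.03, 0.986582, -0.5384)–(1.03, 1.695, -0.5384)  len=0.7084

Chained into 1 loop(s):
  loop 1: 8 segments, perimeter = 10.9000
Total perimeter = 10.900


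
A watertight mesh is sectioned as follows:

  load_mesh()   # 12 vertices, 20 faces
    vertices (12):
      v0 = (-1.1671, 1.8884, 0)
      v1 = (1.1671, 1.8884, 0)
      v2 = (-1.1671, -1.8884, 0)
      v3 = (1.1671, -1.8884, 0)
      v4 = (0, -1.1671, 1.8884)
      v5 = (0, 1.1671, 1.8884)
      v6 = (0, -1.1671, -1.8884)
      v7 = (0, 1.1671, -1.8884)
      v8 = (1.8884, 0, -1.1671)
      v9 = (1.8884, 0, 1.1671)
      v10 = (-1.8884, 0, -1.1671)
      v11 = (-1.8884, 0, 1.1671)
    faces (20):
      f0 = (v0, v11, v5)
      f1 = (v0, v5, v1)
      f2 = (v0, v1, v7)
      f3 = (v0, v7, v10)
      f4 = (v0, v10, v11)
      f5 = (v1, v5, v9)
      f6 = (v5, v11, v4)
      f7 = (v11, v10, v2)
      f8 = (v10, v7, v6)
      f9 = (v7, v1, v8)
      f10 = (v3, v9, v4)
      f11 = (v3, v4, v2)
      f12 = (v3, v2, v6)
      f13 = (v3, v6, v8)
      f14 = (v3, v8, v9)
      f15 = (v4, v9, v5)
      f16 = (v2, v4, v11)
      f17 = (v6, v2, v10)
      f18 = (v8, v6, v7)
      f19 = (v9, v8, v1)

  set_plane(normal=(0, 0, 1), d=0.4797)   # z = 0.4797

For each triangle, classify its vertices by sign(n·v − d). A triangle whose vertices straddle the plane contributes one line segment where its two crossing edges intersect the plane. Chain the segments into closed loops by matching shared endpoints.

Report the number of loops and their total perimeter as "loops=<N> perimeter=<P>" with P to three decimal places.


loops=1 perimeter=11.599

Straddling triangles (10 of 20):
  (v0,v11,v5) [-++] → (-1.46357, 1.11223, 0.4797)–(-0.870628, 1.70517, 0.4797)  len=0.8385
  (v0,v5,v1) [-+-] → (-0.870628, 1.70517, 0.4797)–(0.870628, 1.70517, 0.4797)  len=1.7413
  (v0,v10,v11) [--+] → (-1.8884, 0, 0.4797)–(-1.46357, 1.11223, 0.4797)  len=1.1906
  (v1,v5,v9) [-++] → (0.870628, 1.70517, 0.4797)–(1.46357, 1.11223, 0.4797)  len=0.8385
  (v11,v10,v2) [+--] → (-1.8884, 0, 0.4797)–(-1.46357, -1.11223, 0.4797)  len=1.1906
  (v3,v9,v4) [-++] → (1.46357, -1.11223, 0.4797)–(0.870628, -1.70517, 0.4797)  len=0.8385
  (v3,v4,v2) [-+-] → (0.870628, -1.70517, 0.4797)–(-0.870628, -1.70517, 0.4797)  len=1.7413
  (v3,v8,v9) [--+] → (1.8884, 0, 0.4797)–(1.46357, -1.11223, 0.4797)  len=1.1906
  (v2,v4,v11) [-++] → (-0.870628, -1.70517, 0.4797)–(-1.46357, -1.11223, 0.4797)  len=0.8385
  (v9,v8,v1) [+--] → (1.8884, 0, 0.4797)–(1.46357, 1.11223, 0.4797)  len=1.1906

Chained into 1 loop(s):
  loop 1: 10 segments, perimeter = 11.5991
Total perimeter = 11.599


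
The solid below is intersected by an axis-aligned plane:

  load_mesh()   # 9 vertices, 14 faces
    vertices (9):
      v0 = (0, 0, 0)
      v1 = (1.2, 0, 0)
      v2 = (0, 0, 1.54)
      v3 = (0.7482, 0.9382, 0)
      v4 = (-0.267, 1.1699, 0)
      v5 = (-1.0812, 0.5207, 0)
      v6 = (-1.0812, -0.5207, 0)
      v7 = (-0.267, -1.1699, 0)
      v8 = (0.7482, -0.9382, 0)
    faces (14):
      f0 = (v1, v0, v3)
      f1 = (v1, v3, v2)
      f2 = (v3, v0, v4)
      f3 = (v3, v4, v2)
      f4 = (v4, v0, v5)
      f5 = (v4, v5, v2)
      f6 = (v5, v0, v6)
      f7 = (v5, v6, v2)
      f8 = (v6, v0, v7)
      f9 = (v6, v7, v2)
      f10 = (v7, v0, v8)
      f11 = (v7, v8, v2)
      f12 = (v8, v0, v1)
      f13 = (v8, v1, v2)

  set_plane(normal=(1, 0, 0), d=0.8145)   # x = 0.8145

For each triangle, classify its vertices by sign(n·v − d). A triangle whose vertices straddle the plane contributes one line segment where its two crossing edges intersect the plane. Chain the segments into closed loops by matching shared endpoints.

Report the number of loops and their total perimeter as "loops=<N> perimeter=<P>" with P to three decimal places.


loops=1 perimeter=3.483

Straddling triangles (4 of 14):
  (v1,v0,v3) [+--] → (0.8145, 0, 0)–(0.8145, 0.800523, 0)  len=0.8005
  (v1,v3,v2) [+--] → (0.8145, 0.800523, 0)–(0.8145, 0, 0.494725)  len=0.9411
  (v8,v0,v1) [--+] → (0.8145, 0, 0)–(0.8145, -0.800523, 0)  len=0.8005
  (v8,v1,v2) [-+-] → (0.8145, -0.800523, 0)–(0.8145, 0, 0.494725)  len=0.9411

Chained into 1 loop(s):
  loop 1: 4 segments, perimeter = 3.4832
Total perimeter = 3.483


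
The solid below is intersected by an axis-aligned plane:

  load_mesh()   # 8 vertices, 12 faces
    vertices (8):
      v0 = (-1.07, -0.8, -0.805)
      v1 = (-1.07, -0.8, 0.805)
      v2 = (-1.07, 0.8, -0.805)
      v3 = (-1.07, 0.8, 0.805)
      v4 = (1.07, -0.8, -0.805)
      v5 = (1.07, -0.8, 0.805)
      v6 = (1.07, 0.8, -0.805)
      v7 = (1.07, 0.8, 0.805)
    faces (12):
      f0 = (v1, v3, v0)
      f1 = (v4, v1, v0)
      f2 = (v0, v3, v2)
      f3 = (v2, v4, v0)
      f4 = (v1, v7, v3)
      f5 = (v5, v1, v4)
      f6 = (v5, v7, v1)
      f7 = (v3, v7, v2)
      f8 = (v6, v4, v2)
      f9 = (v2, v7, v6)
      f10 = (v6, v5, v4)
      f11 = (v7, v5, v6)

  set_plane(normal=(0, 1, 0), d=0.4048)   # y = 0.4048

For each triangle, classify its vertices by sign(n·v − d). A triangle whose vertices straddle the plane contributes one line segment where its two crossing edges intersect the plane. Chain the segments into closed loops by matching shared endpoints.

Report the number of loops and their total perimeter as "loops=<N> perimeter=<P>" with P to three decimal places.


loops=1 perimeter=7.500

Straddling triangles (8 of 12):
  (v1,v3,v0) [-+-] → (-1.07, 0.4048, 0.805)–(-1.07, 0.4048, 0.40733)  len=0.3977
  (v0,v3,v2) [-++] → (-1.07, 0.4048, 0.40733)–(-1.07, 0.4048, -0.805)  len=1.2123
  (v2,v4,v0) [+--] → (-0.54142, 0.4048, -0.805)–(-1.07, 0.4048, -0.805)  len=0.5286
  (v1,v7,v3) [-++] → (0.54142, 0.4048, 0.805)–(-1.07, 0.4048, 0.805)  len=1.6114
  (v5,v7,v1) [-+-] → (1.07, 0.4048, 0.805)–(0.54142, 0.4048, 0.805)  len=0.5286
  (v6,v4,v2) [+-+] → (1.07, 0.4048, -0.805)–(-0.54142, 0.4048, -0.805)  len=1.6114
  (v6,v5,v4) [+--] → (1.07, 0.4048, -0.40733)–(1.07, 0.4048, -0.805)  len=0.3977
  (v7,v5,v6) [+-+] → (1.07, 0.4048, 0.805)–(1.07, 0.4048, -0.40733)  len=1.2123

Chained into 1 loop(s):
  loop 1: 8 segments, perimeter = 7.5000
Total perimeter = 7.500


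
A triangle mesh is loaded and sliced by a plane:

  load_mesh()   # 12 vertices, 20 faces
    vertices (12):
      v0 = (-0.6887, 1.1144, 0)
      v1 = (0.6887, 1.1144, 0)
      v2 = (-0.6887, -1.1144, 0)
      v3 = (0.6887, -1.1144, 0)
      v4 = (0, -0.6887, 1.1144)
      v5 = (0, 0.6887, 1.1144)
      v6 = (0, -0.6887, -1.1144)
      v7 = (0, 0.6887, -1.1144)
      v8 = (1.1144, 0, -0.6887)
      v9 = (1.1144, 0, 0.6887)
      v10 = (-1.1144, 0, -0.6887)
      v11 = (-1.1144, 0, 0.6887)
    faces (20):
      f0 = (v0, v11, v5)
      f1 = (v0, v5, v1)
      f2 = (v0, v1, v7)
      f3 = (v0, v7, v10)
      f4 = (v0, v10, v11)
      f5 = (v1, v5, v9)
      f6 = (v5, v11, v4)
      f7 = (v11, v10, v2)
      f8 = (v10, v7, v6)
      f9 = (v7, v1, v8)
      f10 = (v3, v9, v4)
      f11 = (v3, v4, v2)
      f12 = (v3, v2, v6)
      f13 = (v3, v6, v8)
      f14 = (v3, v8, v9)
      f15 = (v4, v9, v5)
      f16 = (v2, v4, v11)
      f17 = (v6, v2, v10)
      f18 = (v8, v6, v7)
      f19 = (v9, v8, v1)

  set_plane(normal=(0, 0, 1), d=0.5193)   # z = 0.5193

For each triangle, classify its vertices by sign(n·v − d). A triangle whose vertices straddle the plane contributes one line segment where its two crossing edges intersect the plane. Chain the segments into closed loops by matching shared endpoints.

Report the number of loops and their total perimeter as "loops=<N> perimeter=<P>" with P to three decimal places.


loops=1 perimeter=6.276

Straddling triangles (10 of 20):
  (v0,v11,v5) [-++] → (-1.00969, 0.27411, 0.5193)–(-0.367772, 0.916028, 0.5193)  len=0.9078
  (v0,v5,v1) [-+-] → (-0.367772, 0.916028, 0.5193)–(0.367772, 0.916028, 0.5193)  len=0.7355
  (v0,v10,v11) [--+] → (-1.1144, 0, 0.5193)–(-1.00969, 0.27411, 0.5193)  len=0.2934
  (v1,v5,v9) [-++] → (0.367772, 0.916028, 0.5193)–(1.00969, 0.27411, 0.5193)  len=0.9078
  (v11,v10,v2) [+--] → (-1.1144, 0, 0.5193)–(-1.00969, -0.27411, 0.5193)  len=0.2934
  (v3,v9,v4) [-++] → (1.00969, -0.27411, 0.5193)–(0.367772, -0.916028, 0.5193)  len=0.9078
  (v3,v4,v2) [-+-] → (0.367772, -0.916028, 0.5193)–(-0.367772, -0.916028, 0.5193)  len=0.7355
  (v3,v8,v9) [--+] → (1.1144, 0, 0.5193)–(1.00969, -0.27411, 0.5193)  len=0.2934
  (v2,v4,v11) [-++] → (-0.367772, -0.916028, 0.5193)–(-1.00969, -0.27411, 0.5193)  len=0.9078
  (v9,v8,v1) [+--] → (1.1144, 0, 0.5193)–(1.00969, 0.27411, 0.5193)  len=0.2934

Chained into 1 loop(s):
  loop 1: 10 segments, perimeter = 6.2760
Total perimeter = 6.276


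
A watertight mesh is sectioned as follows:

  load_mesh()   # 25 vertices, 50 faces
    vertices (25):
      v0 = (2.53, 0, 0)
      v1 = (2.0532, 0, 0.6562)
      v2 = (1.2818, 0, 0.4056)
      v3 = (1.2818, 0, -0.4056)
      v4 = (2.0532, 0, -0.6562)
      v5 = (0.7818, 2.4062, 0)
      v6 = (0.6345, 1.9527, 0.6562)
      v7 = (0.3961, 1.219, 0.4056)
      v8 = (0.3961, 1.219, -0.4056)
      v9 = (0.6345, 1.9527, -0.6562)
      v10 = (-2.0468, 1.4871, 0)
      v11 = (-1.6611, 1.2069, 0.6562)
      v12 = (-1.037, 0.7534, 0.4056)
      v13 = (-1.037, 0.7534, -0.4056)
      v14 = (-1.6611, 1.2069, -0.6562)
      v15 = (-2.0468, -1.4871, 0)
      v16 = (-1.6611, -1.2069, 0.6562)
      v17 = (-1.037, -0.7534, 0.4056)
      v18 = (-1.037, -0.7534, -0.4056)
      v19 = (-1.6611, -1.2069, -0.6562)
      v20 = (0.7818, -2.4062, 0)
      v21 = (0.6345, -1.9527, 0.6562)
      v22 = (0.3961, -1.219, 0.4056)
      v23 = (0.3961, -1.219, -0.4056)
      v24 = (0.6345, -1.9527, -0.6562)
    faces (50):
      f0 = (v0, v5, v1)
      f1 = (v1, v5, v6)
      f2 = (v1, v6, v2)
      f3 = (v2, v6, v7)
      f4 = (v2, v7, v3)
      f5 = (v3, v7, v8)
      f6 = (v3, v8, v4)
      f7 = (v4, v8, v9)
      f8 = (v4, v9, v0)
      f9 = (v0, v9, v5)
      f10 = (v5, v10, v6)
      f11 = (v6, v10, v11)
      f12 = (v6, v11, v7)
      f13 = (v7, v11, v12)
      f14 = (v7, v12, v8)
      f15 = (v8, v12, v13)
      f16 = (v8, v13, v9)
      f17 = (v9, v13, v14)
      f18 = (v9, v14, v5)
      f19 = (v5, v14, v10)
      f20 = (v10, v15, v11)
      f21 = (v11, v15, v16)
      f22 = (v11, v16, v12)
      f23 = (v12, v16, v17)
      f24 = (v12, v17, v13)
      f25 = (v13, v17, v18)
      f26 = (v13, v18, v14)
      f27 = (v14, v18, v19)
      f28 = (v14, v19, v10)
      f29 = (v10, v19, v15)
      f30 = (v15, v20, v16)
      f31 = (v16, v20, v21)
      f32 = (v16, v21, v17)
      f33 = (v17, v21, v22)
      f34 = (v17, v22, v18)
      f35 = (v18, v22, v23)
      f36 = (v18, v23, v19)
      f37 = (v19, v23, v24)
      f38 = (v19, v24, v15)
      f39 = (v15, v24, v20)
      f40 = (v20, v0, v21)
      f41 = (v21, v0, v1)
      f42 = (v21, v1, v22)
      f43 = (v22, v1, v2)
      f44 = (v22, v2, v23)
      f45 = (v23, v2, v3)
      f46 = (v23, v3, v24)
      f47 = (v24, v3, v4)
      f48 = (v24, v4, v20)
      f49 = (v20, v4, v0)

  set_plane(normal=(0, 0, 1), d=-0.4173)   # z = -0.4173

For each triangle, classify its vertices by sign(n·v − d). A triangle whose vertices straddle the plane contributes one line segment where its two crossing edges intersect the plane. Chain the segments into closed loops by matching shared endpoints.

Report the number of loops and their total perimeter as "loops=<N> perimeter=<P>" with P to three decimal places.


Straddling triangles (20 of 50):
  (v3,v8,v4) [++-] → (0.473467, 1.16209, -0.4173)–(1.31782, 0, -0.4173)  len=1.4364
  (v4,v8,v9) [-+-] → (0.473467, 1.16209, -0.4173)–(0.40723, 1.25325, -0.4173)  len=0.1127
  (v4,v9,v0) [--+] → (1.32459, 1.24179, -0.4173)–(2.22679, 0, -0.4173)  len=1.5349
  (v0,v9,v5) [+-+] → (1.32459, 1.24179, -0.4173)–(0.688127, 2.1178, -0.4173)  len=1.0828
  (v8,v13,v9) [++-] → (-0.958961, 0.809393, -0.4173)–(0.40723, 1.25325, -0.4173)  len=1.4365
  (v9,v13,v14) [-+-] → (-0.958961, 0.809393, -0.4173)–(-1.06614, 0.774573, -0.4173)  len=0.1127
  (v9,v14,v5) [--+] → (-0.771724, 1.64352, -0.4173)–(0.688127, 2.1178, -0.4173)  len=1.5350
  (v5,v14,v10) [+-+] → (-0.771724, 1.64352, -0.4173)–(-1.80152, 1.30891, -0.4173)  len=1.0828
  (v13,v18,v14) [++-] → (-1.06614, -0.661878, -0.4173)–(-1.06614, 0.774573, -0.4173)  len=1.4365
  (v14,v18,v19) [-+-] → (-1.06614, -0.661878, -0.4173)–(-1.06614, -0.774573, -0.4173)  len=0.1127
  (v14,v19,v10) [--+] → (-1.80152, -0.226107, -0.4173)–(-1.80152, 1.30891, -0.4173)  len=1.5350
  (v10,v19,v15) [+-+] → (-1.80152, -0.226107, -0.4173)–(-1.80152, -1.30891, -0.4173)  len=1.0828
  (v18,v23,v19) [++-] → (0.300054, -1.21844, -0.4173)–(-1.06614, -0.774573, -0.4173)  len=1.4365
  (v19,v23,v24) [-+-] → (0.300054, -1.21844, -0.4173)–(0.40723, -1.25325, -0.4173)  len=0.1127
  (v19,v24,v15) [--+] → (-0.34167, -1.78319, -0.4173)–(-1.80152, -1.30891, -0.4173)  len=1.5350
  (v15,v24,v20) [+-+] → (-0.34167, -1.78319, -0.4173)–(0.688127, -2.1178, -0.4173)  len=1.0828
  (v23,v3,v24) [++-] → (1.25158, -0.0911676, -0.4173)–(0.40723, -1.25325, -0.4173)  len=1.4364
  (v24,v3,v4) [-+-] → (1.25158, -0.0911676, -0.4173)–(1.31782, 0, -0.4173)  len=0.1127
  (v24,v4,v20) [--+] → (1.59033, -0.876015, -0.4173)–(0.688127, -2.1178, -0.4173)  len=1.5349
  (v20,v4,v0) [+-+] → (1.59033, -0.876015, -0.4173)–(2.22679, 0, -0.4173)  len=1.0828

Chained into 2 loop(s):
  loop 1: 10 segments, perimeter = 7.7458
  loop 2: 10 segments, perimeter = 13.0888
Total perimeter = 20.835

loops=2 perimeter=20.835


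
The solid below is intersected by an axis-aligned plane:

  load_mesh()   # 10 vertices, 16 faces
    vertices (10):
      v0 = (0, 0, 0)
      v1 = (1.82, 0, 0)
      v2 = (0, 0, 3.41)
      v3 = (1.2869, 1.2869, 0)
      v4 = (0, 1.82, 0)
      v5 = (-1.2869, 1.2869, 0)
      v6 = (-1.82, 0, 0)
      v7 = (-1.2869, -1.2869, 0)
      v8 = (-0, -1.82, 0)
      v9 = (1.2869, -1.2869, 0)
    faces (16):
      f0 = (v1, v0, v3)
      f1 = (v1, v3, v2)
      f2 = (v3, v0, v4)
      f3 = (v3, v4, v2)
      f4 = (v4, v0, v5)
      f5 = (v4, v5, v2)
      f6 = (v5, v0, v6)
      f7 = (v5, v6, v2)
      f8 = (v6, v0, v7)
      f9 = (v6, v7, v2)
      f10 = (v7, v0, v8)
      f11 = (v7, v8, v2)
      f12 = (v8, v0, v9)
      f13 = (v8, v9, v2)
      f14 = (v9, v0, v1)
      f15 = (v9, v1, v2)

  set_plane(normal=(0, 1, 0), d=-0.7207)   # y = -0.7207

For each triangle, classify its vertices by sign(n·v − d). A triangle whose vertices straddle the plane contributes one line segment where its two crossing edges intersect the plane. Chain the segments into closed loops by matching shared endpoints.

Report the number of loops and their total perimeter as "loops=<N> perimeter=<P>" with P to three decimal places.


Straddling triangles (8 of 16):
  (v6,v0,v7) [++-] → (-0.7207, -0.7207, 0)–(-1.52145, -0.7207, 0)  len=0.8007
  (v6,v7,v2) [+-+] → (-1.52145, -0.7207, 0)–(-0.7207, -0.7207, 1.5003)  len=1.7006
  (v7,v0,v8) [-+-] → (-0.7207, -0.7207, 0)–(0, -0.7207, 0)  len=0.7207
  (v7,v8,v2) [--+] → (0, -0.7207, 2.05968)–(-0.7207, -0.7207, 1.5003)  len=0.9123
  (v8,v0,v9) [-+-] → (0, -0.7207, 0)–(0.7207, -0.7207, 0)  len=0.7207
  (v8,v9,v2) [--+] → (0.7207, -0.7207, 1.5003)–(0, -0.7207, 2.05968)  len=0.9123
  (v9,v0,v1) [-++] → (0.7207, -0.7207, 0)–(1.52145, -0.7207, 0)  len=0.8007
  (v9,v1,v2) [-++] → (1.52145, -0.7207, 0)–(0.7207, -0.7207, 1.5003)  len=1.7006

Chained into 1 loop(s):
  loop 1: 8 segments, perimeter = 8.2688
Total perimeter = 8.269

loops=1 perimeter=8.269


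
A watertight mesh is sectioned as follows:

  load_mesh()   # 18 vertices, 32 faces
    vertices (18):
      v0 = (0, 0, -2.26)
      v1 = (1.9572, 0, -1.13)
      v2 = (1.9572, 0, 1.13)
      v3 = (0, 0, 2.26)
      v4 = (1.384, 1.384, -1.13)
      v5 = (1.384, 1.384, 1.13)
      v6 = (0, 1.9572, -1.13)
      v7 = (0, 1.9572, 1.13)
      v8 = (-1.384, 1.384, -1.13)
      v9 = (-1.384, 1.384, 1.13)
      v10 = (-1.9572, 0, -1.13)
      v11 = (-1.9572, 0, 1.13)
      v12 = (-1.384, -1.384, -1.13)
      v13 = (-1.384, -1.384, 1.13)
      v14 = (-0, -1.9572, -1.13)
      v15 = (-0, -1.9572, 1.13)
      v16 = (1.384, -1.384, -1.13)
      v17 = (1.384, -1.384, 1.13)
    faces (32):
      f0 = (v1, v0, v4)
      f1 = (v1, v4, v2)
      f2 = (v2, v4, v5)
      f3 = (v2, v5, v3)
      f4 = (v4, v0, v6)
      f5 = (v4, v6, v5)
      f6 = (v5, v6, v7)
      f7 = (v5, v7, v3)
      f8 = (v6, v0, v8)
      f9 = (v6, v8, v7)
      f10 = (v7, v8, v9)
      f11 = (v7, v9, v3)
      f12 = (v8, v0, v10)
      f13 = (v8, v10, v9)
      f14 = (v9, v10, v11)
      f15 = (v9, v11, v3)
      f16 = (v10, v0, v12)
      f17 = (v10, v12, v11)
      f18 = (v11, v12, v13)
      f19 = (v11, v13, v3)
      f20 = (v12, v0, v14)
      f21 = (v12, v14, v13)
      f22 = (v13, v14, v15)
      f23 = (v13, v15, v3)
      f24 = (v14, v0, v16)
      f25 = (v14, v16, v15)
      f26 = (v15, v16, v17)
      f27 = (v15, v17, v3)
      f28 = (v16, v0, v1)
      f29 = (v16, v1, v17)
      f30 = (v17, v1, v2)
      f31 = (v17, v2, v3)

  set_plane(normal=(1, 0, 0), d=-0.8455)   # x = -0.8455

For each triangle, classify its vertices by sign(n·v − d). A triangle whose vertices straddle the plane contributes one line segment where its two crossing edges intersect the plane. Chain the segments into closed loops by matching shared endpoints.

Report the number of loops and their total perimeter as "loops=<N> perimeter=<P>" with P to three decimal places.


loops=1 perimeter=11.515

Straddling triangles (12 of 32):
  (v6,v0,v8) [++-] → (-0.8455, 0.8455, -1.56967)–(-0.8455, 1.60703, -1.13)  len=0.8793
  (v6,v8,v7) [+-+] → (-0.8455, 1.60703, -1.13)–(-0.8455, 1.60703, -0.250658)  len=0.8793
  (v7,v8,v9) [+--] → (-0.8455, 1.60703, -0.250658)–(-0.8455, 1.60703, 1.13)  len=1.3807
  (v7,v9,v3) [+-+] → (-0.8455, 1.60703, 1.13)–(-0.8455, 0.8455, 1.56967)  len=0.8793
  (v8,v0,v10) [-+-] → (-0.8455, 0.8455, -1.56967)–(-0.8455, 0, -1.77185)  len=0.8693
  (v9,v11,v3) [--+] → (-0.8455, 0, 1.77185)–(-0.8455, 0.8455, 1.56967)  len=0.8693
  (v10,v0,v12) [-+-] → (-0.8455, 0, -1.77185)–(-0.8455, -0.8455, -1.56967)  len=0.8693
  (v11,v13,v3) [--+] → (-0.8455, -0.8455, 1.56967)–(-0.8455, 0, 1.77185)  len=0.8693
  (v12,v0,v14) [-++] → (-0.8455, -0.8455, -1.56967)–(-0.8455, -1.60703, -1.13)  len=0.8793
  (v12,v14,v13) [-+-] → (-0.8455, -1.60703, -1.13)–(-0.8455, -1.60703, 0.250658)  len=1.3807
  (v13,v14,v15) [-++] → (-0.8455, -1.60703, 0.250658)–(-0.8455, -1.60703, 1.13)  len=0.8793
  (v13,v15,v3) [-++] → (-0.8455, -1.60703, 1.13)–(-0.8455, -0.8455, 1.56967)  len=0.8793

Chained into 1 loop(s):
  loop 1: 12 segments, perimeter = 11.5147
Total perimeter = 11.515


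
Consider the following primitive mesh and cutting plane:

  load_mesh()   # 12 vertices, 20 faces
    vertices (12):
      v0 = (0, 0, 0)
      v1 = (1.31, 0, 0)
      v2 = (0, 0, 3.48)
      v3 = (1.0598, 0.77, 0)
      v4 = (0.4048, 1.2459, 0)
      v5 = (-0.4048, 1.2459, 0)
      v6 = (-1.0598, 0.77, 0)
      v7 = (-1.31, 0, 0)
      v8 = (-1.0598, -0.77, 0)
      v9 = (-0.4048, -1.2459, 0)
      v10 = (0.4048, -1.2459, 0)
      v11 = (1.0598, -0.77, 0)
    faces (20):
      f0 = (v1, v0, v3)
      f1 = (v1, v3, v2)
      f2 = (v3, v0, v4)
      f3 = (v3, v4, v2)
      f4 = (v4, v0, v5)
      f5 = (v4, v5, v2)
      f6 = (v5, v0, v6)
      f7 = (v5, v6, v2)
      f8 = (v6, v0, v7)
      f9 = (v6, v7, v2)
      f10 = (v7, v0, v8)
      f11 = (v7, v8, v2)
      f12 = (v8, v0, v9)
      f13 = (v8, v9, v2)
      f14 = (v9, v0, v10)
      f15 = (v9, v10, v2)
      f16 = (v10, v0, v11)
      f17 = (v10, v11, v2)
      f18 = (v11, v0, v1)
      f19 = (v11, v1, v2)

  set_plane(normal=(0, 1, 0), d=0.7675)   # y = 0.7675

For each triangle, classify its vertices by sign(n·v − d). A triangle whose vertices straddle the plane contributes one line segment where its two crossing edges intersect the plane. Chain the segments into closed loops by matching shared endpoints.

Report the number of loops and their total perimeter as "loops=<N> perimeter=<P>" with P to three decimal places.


Straddling triangles (10 of 20):
  (v1,v0,v3) [--+] → (1.05636, 0.7675, 0)–(1.06061, 0.7675, 0)  len=0.0043
  (v1,v3,v2) [-+-] → (1.06061, 0.7675, 0)–(1.05636, 0.7675, 0.0112987)  len=0.0121
  (v3,v0,v4) [+-+] → (1.05636, 0.7675, 0)–(0.249365, 0.7675, 0)  len=0.8070
  (v3,v4,v2) [++-] → (0.249365, 0.7675, 1.33625)–(1.05636, 0.7675, 0.0112987)  len=1.5514
  (v4,v0,v5) [+-+] → (0.249365, 0.7675, 0)–(-0.249365, 0.7675, 0)  len=0.4987
  (v4,v5,v2) [++-] → (-0.249365, 0.7675, 1.33625)–(0.249365, 0.7675, 1.33625)  len=0.4987
  (v5,v0,v6) [+-+] → (-0.249365, 0.7675, 0)–(-1.05636, 0.7675, 0)  len=0.8070
  (v5,v6,v2) [++-] → (-1.05636, 0.7675, 0.0112987)–(-0.249365, 0.7675, 1.33625)  len=1.5514
  (v6,v0,v7) [+--] → (-1.05636, 0.7675, 0)–(-1.06061, 0.7675, 0)  len=0.0043
  (v6,v7,v2) [+--] → (-1.06061, 0.7675, 0)–(-1.05636, 0.7675, 0.0112987)  len=0.0121

Chained into 1 loop(s):
  loop 1: 10 segments, perimeter = 5.7468
Total perimeter = 5.747

loops=1 perimeter=5.747
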